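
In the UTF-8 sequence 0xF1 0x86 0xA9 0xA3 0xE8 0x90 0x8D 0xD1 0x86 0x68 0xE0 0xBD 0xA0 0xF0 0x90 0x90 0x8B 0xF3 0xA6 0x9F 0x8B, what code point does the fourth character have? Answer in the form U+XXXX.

U+0068

Offset 0: leading byte 0xF1 = 11110001 → 4-byte char #1 = F1 86 A9 A3.
Offset 4: leading byte 0xE8 = 11101000 → 3-byte char #2 = E8 90 8D.
Offset 7: leading byte 0xD1 = 11010001 → 2-byte char #3 = D1 86.
Offset 9: leading byte 0x68 = 01101000 → 1-byte char #4 = 68.
Leading byte 0x68 = 01101000 matches 0xxxxxxx → 1-byte sequence.
Byte 1: 0x68 = 01101000, payload 1101000 (7 bits).
Concatenate: 1101000 = 0x68 (7 bits → U+0068).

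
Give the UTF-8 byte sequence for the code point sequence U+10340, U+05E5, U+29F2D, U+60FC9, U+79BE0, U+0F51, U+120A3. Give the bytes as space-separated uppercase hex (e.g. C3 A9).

F0 90 8D 80 D7 A5 F0 A9 BC AD F1 A0 BF 89 F1 B9 AF A0 E0 BD 91 F0 92 82 A3

U+10340: 4-byte form → F0 90 8D 80.
U+05E5: 2-byte form → D7 A5.
U+29F2D: 4-byte form → F0 A9 BC AD.
U+60FC9: 4-byte form → F1 A0 BF 89.
U+79BE0: 4-byte form → F1 B9 AF A0.
U+0F51: 3-byte form → E0 BD 91.
U+120A3: 4-byte form → F0 92 82 A3.
Concatenated (25 bytes): F0 90 8D 80 D7 A5 F0 A9 BC AD F1 A0 BF 89 F1 B9 AF A0 E0 BD 91 F0 92 82 A3.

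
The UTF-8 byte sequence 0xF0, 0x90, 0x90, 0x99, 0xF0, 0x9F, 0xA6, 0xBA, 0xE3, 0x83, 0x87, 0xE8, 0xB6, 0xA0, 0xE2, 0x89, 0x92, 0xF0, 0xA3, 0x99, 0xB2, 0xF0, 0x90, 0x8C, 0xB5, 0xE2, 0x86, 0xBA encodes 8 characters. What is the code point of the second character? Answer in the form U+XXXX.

U+1F9BA

Offset 0: leading byte 0xF0 = 11110000 → 4-byte char #1 = F0 90 90 99.
Offset 4: leading byte 0xF0 = 11110000 → 4-byte char #2 = F0 9F A6 BA.
Leading byte 0xF0 = 11110000 matches 11110xxx → 4-byte sequence.
Byte 1: 0xF0 = 11110000, payload 000 (3 bits).
Byte 2: 0x9F = 10011111 (10xxxxxx ✓), payload 011111.
Byte 3: 0xA6 = 10100110 (10xxxxxx ✓), payload 100110.
Byte 4: 0xBA = 10111010 (10xxxxxx ✓), payload 111010.
Concatenate: 000011111100110111010 = 0x1F9BA (21 bits → U+1F9BA).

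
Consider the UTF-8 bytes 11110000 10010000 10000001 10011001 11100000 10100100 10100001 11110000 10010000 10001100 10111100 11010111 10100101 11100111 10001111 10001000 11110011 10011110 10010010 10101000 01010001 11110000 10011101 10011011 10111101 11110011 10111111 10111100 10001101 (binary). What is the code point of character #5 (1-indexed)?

U+73C8

Offset 0: leading byte 0xF0 = 11110000 → 4-byte char #1 = F0 90 81 99.
Offset 4: leading byte 0xE0 = 11100000 → 3-byte char #2 = E0 A4 A1.
Offset 7: leading byte 0xF0 = 11110000 → 4-byte char #3 = F0 90 8C BC.
Offset 11: leading byte 0xD7 = 11010111 → 2-byte char #4 = D7 A5.
Offset 13: leading byte 0xE7 = 11100111 → 3-byte char #5 = E7 8F 88.
Leading byte 0xE7 = 11100111 matches 1110xxxx → 3-byte sequence.
Byte 1: 0xE7 = 11100111, payload 0111 (4 bits).
Byte 2: 0x8F = 10001111 (10xxxxxx ✓), payload 001111.
Byte 3: 0x88 = 10001000 (10xxxxxx ✓), payload 001000.
Concatenate: 0111001111001000 = 0x73C8 (16 bits → U+73C8).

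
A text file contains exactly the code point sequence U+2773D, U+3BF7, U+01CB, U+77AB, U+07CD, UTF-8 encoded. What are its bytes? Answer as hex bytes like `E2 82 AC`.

U+2773D: 4-byte form → F0 A7 9C BD.
U+3BF7: 3-byte form → E3 AF B7.
U+01CB: 2-byte form → C7 8B.
U+77AB: 3-byte form → E7 9E AB.
U+07CD: 2-byte form → DF 8D.
Concatenated (14 bytes): F0 A7 9C BD E3 AF B7 C7 8B E7 9E AB DF 8D.

F0 A7 9C BD E3 AF B7 C7 8B E7 9E AB DF 8D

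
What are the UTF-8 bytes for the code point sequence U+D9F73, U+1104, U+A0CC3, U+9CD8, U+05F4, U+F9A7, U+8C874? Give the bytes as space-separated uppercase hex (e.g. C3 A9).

F3 99 BD B3 E1 84 84 F2 A0 B3 83 E9 B3 98 D7 B4 EF A6 A7 F2 8C A1 B4

U+D9F73: 4-byte form → F3 99 BD B3.
U+1104: 3-byte form → E1 84 84.
U+A0CC3: 4-byte form → F2 A0 B3 83.
U+9CD8: 3-byte form → E9 B3 98.
U+05F4: 2-byte form → D7 B4.
U+F9A7: 3-byte form → EF A6 A7.
U+8C874: 4-byte form → F2 8C A1 B4.
Concatenated (23 bytes): F3 99 BD B3 E1 84 84 F2 A0 B3 83 E9 B3 98 D7 B4 EF A6 A7 F2 8C A1 B4.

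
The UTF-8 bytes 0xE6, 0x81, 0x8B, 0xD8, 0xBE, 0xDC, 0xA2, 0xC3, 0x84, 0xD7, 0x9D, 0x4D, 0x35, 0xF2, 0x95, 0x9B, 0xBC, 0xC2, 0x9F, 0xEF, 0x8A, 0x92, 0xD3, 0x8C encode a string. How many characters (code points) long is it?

11

Byte at offset 0: 0xE6 = 11100110 → 3-byte char (#1). Advance 3.
Byte at offset 3: 0xD8 = 11011000 → 2-byte char (#2). Advance 2.
Byte at offset 5: 0xDC = 11011100 → 2-byte char (#3). Advance 2.
Byte at offset 7: 0xC3 = 11000011 → 2-byte char (#4). Advance 2.
Byte at offset 9: 0xD7 = 11010111 → 2-byte char (#5). Advance 2.
Byte at offset 11: 0x4D = 01001101 → 1-byte char (#6). Advance 1.
Byte at offset 12: 0x35 = 00110101 → 1-byte char (#7). Advance 1.
Byte at offset 13: 0xF2 = 11110010 → 4-byte char (#8). Advance 4.
Byte at offset 17: 0xC2 = 11000010 → 2-byte char (#9). Advance 2.
Byte at offset 19: 0xEF = 11101111 → 3-byte char (#10). Advance 3.
Byte at offset 22: 0xD3 = 11010011 → 2-byte char (#11). Advance 2.
Reached end at offset 24 after 11 code points.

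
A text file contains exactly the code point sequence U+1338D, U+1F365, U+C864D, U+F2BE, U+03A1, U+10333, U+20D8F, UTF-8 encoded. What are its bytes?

U+1338D: 4-byte form → F0 93 8E 8D.
U+1F365: 4-byte form → F0 9F 8D A5.
U+C864D: 4-byte form → F3 88 99 8D.
U+F2BE: 3-byte form → EF 8A BE.
U+03A1: 2-byte form → CE A1.
U+10333: 4-byte form → F0 90 8C B3.
U+20D8F: 4-byte form → F0 A0 B6 8F.
Concatenated (25 bytes): F0 93 8E 8D F0 9F 8D A5 F3 88 99 8D EF 8A BE CE A1 F0 90 8C B3 F0 A0 B6 8F.

F0 93 8E 8D F0 9F 8D A5 F3 88 99 8D EF 8A BE CE A1 F0 90 8C B3 F0 A0 B6 8F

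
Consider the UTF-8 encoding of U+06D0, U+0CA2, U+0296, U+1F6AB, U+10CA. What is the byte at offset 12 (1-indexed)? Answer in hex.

1-indexed offset 12 is 0-indexed offset 11.
U+06D0 → 2-byte form DB 90 at offsets 0–1.
U+0CA2 → 3-byte form E0 B2 A2 at offsets 2–4.
U+0296 → 2-byte form CA 96 at offsets 5–6.
U+1F6AB → 4-byte form F0 9F 9A AB at offsets 7–10.
U+10CA → 3-byte form E1 83 8A at offsets 11–13.
Offset 11 falls in char 5's range; it's byte 1 of E1 83 8A = 0xE1.

0xE1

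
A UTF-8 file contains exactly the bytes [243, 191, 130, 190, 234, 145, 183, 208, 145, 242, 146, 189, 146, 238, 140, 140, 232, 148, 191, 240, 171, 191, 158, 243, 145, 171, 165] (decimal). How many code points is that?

Byte at offset 0: 0xF3 = 11110011 → 4-byte char (#1). Advance 4.
Byte at offset 4: 0xEA = 11101010 → 3-byte char (#2). Advance 3.
Byte at offset 7: 0xD0 = 11010000 → 2-byte char (#3). Advance 2.
Byte at offset 9: 0xF2 = 11110010 → 4-byte char (#4). Advance 4.
Byte at offset 13: 0xEE = 11101110 → 3-byte char (#5). Advance 3.
Byte at offset 16: 0xE8 = 11101000 → 3-byte char (#6). Advance 3.
Byte at offset 19: 0xF0 = 11110000 → 4-byte char (#7). Advance 4.
Byte at offset 23: 0xF3 = 11110011 → 4-byte char (#8). Advance 4.
Reached end at offset 27 after 8 code points.

8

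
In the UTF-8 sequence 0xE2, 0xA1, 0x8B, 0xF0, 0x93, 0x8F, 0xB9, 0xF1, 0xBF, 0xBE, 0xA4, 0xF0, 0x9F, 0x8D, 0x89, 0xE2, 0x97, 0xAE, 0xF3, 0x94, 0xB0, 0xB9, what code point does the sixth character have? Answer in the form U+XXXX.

Offset 0: leading byte 0xE2 = 11100010 → 3-byte char #1 = E2 A1 8B.
Offset 3: leading byte 0xF0 = 11110000 → 4-byte char #2 = F0 93 8F B9.
Offset 7: leading byte 0xF1 = 11110001 → 4-byte char #3 = F1 BF BE A4.
Offset 11: leading byte 0xF0 = 11110000 → 4-byte char #4 = F0 9F 8D 89.
Offset 15: leading byte 0xE2 = 11100010 → 3-byte char #5 = E2 97 AE.
Offset 18: leading byte 0xF3 = 11110011 → 4-byte char #6 = F3 94 B0 B9.
Leading byte 0xF3 = 11110011 matches 11110xxx → 4-byte sequence.
Byte 1: 0xF3 = 11110011, payload 011 (3 bits).
Byte 2: 0x94 = 10010100 (10xxxxxx ✓), payload 010100.
Byte 3: 0xB0 = 10110000 (10xxxxxx ✓), payload 110000.
Byte 4: 0xB9 = 10111001 (10xxxxxx ✓), payload 111001.
Concatenate: 011010100110000111001 = 0xD4C39 (21 bits → U+D4C39).

U+D4C39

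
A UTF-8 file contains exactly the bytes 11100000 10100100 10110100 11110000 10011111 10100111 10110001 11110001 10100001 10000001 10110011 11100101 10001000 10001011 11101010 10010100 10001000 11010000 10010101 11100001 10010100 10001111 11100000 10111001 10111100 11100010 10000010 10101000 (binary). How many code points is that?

Byte at offset 0: 0xE0 = 11100000 → 3-byte char (#1). Advance 3.
Byte at offset 3: 0xF0 = 11110000 → 4-byte char (#2). Advance 4.
Byte at offset 7: 0xF1 = 11110001 → 4-byte char (#3). Advance 4.
Byte at offset 11: 0xE5 = 11100101 → 3-byte char (#4). Advance 3.
Byte at offset 14: 0xEA = 11101010 → 3-byte char (#5). Advance 3.
Byte at offset 17: 0xD0 = 11010000 → 2-byte char (#6). Advance 2.
Byte at offset 19: 0xE1 = 11100001 → 3-byte char (#7). Advance 3.
Byte at offset 22: 0xE0 = 11100000 → 3-byte char (#8). Advance 3.
Byte at offset 25: 0xE2 = 11100010 → 3-byte char (#9). Advance 3.
Reached end at offset 28 after 9 code points.

9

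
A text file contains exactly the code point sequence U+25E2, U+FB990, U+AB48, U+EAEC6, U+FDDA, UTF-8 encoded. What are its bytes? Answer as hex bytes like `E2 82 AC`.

E2 97 A2 F3 BB A6 90 EA AD 88 F3 AA BB 86 EF B7 9A

U+25E2: 3-byte form → E2 97 A2.
U+FB990: 4-byte form → F3 BB A6 90.
U+AB48: 3-byte form → EA AD 88.
U+EAEC6: 4-byte form → F3 AA BB 86.
U+FDDA: 3-byte form → EF B7 9A.
Concatenated (17 bytes): E2 97 A2 F3 BB A6 90 EA AD 88 F3 AA BB 86 EF B7 9A.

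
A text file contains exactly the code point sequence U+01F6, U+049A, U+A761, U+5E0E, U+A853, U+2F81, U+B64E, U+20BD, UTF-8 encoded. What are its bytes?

C7 B6 D2 9A EA 9D A1 E5 B8 8E EA A1 93 E2 BE 81 EB 99 8E E2 82 BD

U+01F6: 2-byte form → C7 B6.
U+049A: 2-byte form → D2 9A.
U+A761: 3-byte form → EA 9D A1.
U+5E0E: 3-byte form → E5 B8 8E.
U+A853: 3-byte form → EA A1 93.
U+2F81: 3-byte form → E2 BE 81.
U+B64E: 3-byte form → EB 99 8E.
U+20BD: 3-byte form → E2 82 BD.
Concatenated (22 bytes): C7 B6 D2 9A EA 9D A1 E5 B8 8E EA A1 93 E2 BE 81 EB 99 8E E2 82 BD.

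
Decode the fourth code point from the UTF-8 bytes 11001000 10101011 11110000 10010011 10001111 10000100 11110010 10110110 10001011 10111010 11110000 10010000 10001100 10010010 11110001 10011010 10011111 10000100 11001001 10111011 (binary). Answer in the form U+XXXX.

Offset 0: leading byte 0xC8 = 11001000 → 2-byte char #1 = C8 AB.
Offset 2: leading byte 0xF0 = 11110000 → 4-byte char #2 = F0 93 8F 84.
Offset 6: leading byte 0xF2 = 11110010 → 4-byte char #3 = F2 B6 8B BA.
Offset 10: leading byte 0xF0 = 11110000 → 4-byte char #4 = F0 90 8C 92.
Leading byte 0xF0 = 11110000 matches 11110xxx → 4-byte sequence.
Byte 1: 0xF0 = 11110000, payload 000 (3 bits).
Byte 2: 0x90 = 10010000 (10xxxxxx ✓), payload 010000.
Byte 3: 0x8C = 10001100 (10xxxxxx ✓), payload 001100.
Byte 4: 0x92 = 10010010 (10xxxxxx ✓), payload 010010.
Concatenate: 000010000001100010010 = 0x10312 (21 bits → U+10312).

U+10312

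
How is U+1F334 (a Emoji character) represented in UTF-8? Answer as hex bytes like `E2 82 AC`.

U+1F334 = 0x1F334 = 127796 decimal. In range U+10000–U+10FFFF → 4-byte form: 11110xxx 10xxxxxx 10xxxxxx 10xxxxxx.
Binary (21 bits): 000011111001100110100.
Split 3+6+6+6: 000 | 011111 | 001100 | 110100.
Byte 1: 11110000 = 0xF0.
Byte 2: 10011111 = 0x9F.
Byte 3: 10001100 = 0x8C.
Byte 4: 10110100 = 0xB4.

F0 9F 8C B4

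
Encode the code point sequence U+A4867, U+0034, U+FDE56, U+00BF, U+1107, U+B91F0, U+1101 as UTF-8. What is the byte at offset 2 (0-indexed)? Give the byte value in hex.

0xA1

U+A4867 → 4-byte form F2 A4 A1 A7 at offsets 0–3.
Offset 2 falls in char 1's range; it's byte 3 of F2 A4 A1 A7 = 0xA1.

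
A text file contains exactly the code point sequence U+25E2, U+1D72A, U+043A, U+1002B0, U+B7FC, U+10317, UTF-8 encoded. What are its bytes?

U+25E2: 3-byte form → E2 97 A2.
U+1D72A: 4-byte form → F0 9D 9C AA.
U+043A: 2-byte form → D0 BA.
U+1002B0: 4-byte form → F4 80 8A B0.
U+B7FC: 3-byte form → EB 9F BC.
U+10317: 4-byte form → F0 90 8C 97.
Concatenated (20 bytes): E2 97 A2 F0 9D 9C AA D0 BA F4 80 8A B0 EB 9F BC F0 90 8C 97.

E2 97 A2 F0 9D 9C AA D0 BA F4 80 8A B0 EB 9F BC F0 90 8C 97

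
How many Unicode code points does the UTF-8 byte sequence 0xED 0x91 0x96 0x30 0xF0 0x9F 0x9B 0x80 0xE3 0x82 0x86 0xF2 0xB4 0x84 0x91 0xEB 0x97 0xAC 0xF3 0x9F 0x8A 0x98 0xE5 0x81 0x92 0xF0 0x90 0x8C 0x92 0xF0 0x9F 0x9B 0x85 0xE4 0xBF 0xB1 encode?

Byte at offset 0: 0xED = 11101101 → 3-byte char (#1). Advance 3.
Byte at offset 3: 0x30 = 00110000 → 1-byte char (#2). Advance 1.
Byte at offset 4: 0xF0 = 11110000 → 4-byte char (#3). Advance 4.
Byte at offset 8: 0xE3 = 11100011 → 3-byte char (#4). Advance 3.
Byte at offset 11: 0xF2 = 11110010 → 4-byte char (#5). Advance 4.
Byte at offset 15: 0xEB = 11101011 → 3-byte char (#6). Advance 3.
Byte at offset 18: 0xF3 = 11110011 → 4-byte char (#7). Advance 4.
Byte at offset 22: 0xE5 = 11100101 → 3-byte char (#8). Advance 3.
Byte at offset 25: 0xF0 = 11110000 → 4-byte char (#9). Advance 4.
Byte at offset 29: 0xF0 = 11110000 → 4-byte char (#10). Advance 4.
Byte at offset 33: 0xE4 = 11100100 → 3-byte char (#11). Advance 3.
Reached end at offset 36 after 11 code points.

11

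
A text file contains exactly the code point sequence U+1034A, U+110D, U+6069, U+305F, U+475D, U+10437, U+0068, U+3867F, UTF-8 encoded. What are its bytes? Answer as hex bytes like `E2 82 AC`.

F0 90 8D 8A E1 84 8D E6 81 A9 E3 81 9F E4 9D 9D F0 90 90 B7 68 F0 B8 99 BF

U+1034A: 4-byte form → F0 90 8D 8A.
U+110D: 3-byte form → E1 84 8D.
U+6069: 3-byte form → E6 81 A9.
U+305F: 3-byte form → E3 81 9F.
U+475D: 3-byte form → E4 9D 9D.
U+10437: 4-byte form → F0 90 90 B7.
U+0068: 1-byte form → 68.
U+3867F: 4-byte form → F0 B8 99 BF.
Concatenated (25 bytes): F0 90 8D 8A E1 84 8D E6 81 A9 E3 81 9F E4 9D 9D F0 90 90 B7 68 F0 B8 99 BF.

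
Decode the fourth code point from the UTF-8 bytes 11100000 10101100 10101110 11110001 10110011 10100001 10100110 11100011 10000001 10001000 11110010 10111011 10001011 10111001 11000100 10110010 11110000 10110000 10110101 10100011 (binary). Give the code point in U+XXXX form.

Offset 0: leading byte 0xE0 = 11100000 → 3-byte char #1 = E0 AC AE.
Offset 3: leading byte 0xF1 = 11110001 → 4-byte char #2 = F1 B3 A1 A6.
Offset 7: leading byte 0xE3 = 11100011 → 3-byte char #3 = E3 81 88.
Offset 10: leading byte 0xF2 = 11110010 → 4-byte char #4 = F2 BB 8B B9.
Leading byte 0xF2 = 11110010 matches 11110xxx → 4-byte sequence.
Byte 1: 0xF2 = 11110010, payload 010 (3 bits).
Byte 2: 0xBB = 10111011 (10xxxxxx ✓), payload 111011.
Byte 3: 0x8B = 10001011 (10xxxxxx ✓), payload 001011.
Byte 4: 0xB9 = 10111001 (10xxxxxx ✓), payload 111001.
Concatenate: 010111011001011111001 = 0xBB2F9 (21 bits → U+BB2F9).

U+BB2F9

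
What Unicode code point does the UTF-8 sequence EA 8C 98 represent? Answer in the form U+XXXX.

Leading byte 0xEA = 11101010 matches 1110xxxx → 3-byte sequence.
Byte 1: 0xEA = 11101010, payload 1010 (4 bits).
Byte 2: 0x8C = 10001100 (10xxxxxx ✓), payload 001100.
Byte 3: 0x98 = 10011000 (10xxxxxx ✓), payload 011000.
Concatenate: 1010001100011000 = 0xA318 (16 bits → U+A318).

U+A318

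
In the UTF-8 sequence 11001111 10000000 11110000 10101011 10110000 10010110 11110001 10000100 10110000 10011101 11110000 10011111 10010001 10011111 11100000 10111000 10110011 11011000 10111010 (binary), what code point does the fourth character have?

Offset 0: leading byte 0xCF = 11001111 → 2-byte char #1 = CF 80.
Offset 2: leading byte 0xF0 = 11110000 → 4-byte char #2 = F0 AB B0 96.
Offset 6: leading byte 0xF1 = 11110001 → 4-byte char #3 = F1 84 B0 9D.
Offset 10: leading byte 0xF0 = 11110000 → 4-byte char #4 = F0 9F 91 9F.
Leading byte 0xF0 = 11110000 matches 11110xxx → 4-byte sequence.
Byte 1: 0xF0 = 11110000, payload 000 (3 bits).
Byte 2: 0x9F = 10011111 (10xxxxxx ✓), payload 011111.
Byte 3: 0x91 = 10010001 (10xxxxxx ✓), payload 010001.
Byte 4: 0x9F = 10011111 (10xxxxxx ✓), payload 011111.
Concatenate: 000011111010001011111 = 0x1F45F (21 bits → U+1F45F).

U+1F45F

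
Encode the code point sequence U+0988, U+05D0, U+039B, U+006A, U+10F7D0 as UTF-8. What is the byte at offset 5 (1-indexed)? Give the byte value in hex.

1-indexed offset 5 is 0-indexed offset 4.
U+0988 → 3-byte form E0 A6 88 at offsets 0–2.
U+05D0 → 2-byte form D7 90 at offsets 3–4.
Offset 4 falls in char 2's range; it's byte 2 of D7 90 = 0x90.

0x90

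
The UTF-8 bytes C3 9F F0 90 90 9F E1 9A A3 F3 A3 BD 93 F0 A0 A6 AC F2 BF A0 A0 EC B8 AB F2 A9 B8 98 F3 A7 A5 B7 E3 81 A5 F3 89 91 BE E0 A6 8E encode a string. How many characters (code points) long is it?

12

Byte at offset 0: 0xC3 = 11000011 → 2-byte char (#1). Advance 2.
Byte at offset 2: 0xF0 = 11110000 → 4-byte char (#2). Advance 4.
Byte at offset 6: 0xE1 = 11100001 → 3-byte char (#3). Advance 3.
Byte at offset 9: 0xF3 = 11110011 → 4-byte char (#4). Advance 4.
Byte at offset 13: 0xF0 = 11110000 → 4-byte char (#5). Advance 4.
Byte at offset 17: 0xF2 = 11110010 → 4-byte char (#6). Advance 4.
Byte at offset 21: 0xEC = 11101100 → 3-byte char (#7). Advance 3.
Byte at offset 24: 0xF2 = 11110010 → 4-byte char (#8). Advance 4.
Byte at offset 28: 0xF3 = 11110011 → 4-byte char (#9). Advance 4.
Byte at offset 32: 0xE3 = 11100011 → 3-byte char (#10). Advance 3.
Byte at offset 35: 0xF3 = 11110011 → 4-byte char (#11). Advance 4.
Byte at offset 39: 0xE0 = 11100000 → 3-byte char (#12). Advance 3.
Reached end at offset 42 after 12 code points.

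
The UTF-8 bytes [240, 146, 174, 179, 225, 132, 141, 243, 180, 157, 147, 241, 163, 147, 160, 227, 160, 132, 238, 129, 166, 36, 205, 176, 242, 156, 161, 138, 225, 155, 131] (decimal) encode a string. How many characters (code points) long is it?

Byte at offset 0: 0xF0 = 11110000 → 4-byte char (#1). Advance 4.
Byte at offset 4: 0xE1 = 11100001 → 3-byte char (#2). Advance 3.
Byte at offset 7: 0xF3 = 11110011 → 4-byte char (#3). Advance 4.
Byte at offset 11: 0xF1 = 11110001 → 4-byte char (#4). Advance 4.
Byte at offset 15: 0xE3 = 11100011 → 3-byte char (#5). Advance 3.
Byte at offset 18: 0xEE = 11101110 → 3-byte char (#6). Advance 3.
Byte at offset 21: 0x24 = 00100100 → 1-byte char (#7). Advance 1.
Byte at offset 22: 0xCD = 11001101 → 2-byte char (#8). Advance 2.
Byte at offset 24: 0xF2 = 11110010 → 4-byte char (#9). Advance 4.
Byte at offset 28: 0xE1 = 11100001 → 3-byte char (#10). Advance 3.
Reached end at offset 31 after 10 code points.

10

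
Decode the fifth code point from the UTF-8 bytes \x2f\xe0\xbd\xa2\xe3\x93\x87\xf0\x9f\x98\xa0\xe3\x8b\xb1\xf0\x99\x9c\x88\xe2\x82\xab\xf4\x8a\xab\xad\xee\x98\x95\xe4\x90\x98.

U+32F1

Offset 0: leading byte 0x2F = 00101111 → 1-byte char #1 = 2F.
Offset 1: leading byte 0xE0 = 11100000 → 3-byte char #2 = E0 BD A2.
Offset 4: leading byte 0xE3 = 11100011 → 3-byte char #3 = E3 93 87.
Offset 7: leading byte 0xF0 = 11110000 → 4-byte char #4 = F0 9F 98 A0.
Offset 11: leading byte 0xE3 = 11100011 → 3-byte char #5 = E3 8B B1.
Leading byte 0xE3 = 11100011 matches 1110xxxx → 3-byte sequence.
Byte 1: 0xE3 = 11100011, payload 0011 (4 bits).
Byte 2: 0x8B = 10001011 (10xxxxxx ✓), payload 001011.
Byte 3: 0xB1 = 10110001 (10xxxxxx ✓), payload 110001.
Concatenate: 0011001011110001 = 0x32F1 (16 bits → U+32F1).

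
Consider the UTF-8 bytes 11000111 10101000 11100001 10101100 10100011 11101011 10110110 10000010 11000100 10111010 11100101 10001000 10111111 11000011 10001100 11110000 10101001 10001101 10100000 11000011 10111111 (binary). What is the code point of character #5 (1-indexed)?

Offset 0: leading byte 0xC7 = 11000111 → 2-byte char #1 = C7 A8.
Offset 2: leading byte 0xE1 = 11100001 → 3-byte char #2 = E1 AC A3.
Offset 5: leading byte 0xEB = 11101011 → 3-byte char #3 = EB B6 82.
Offset 8: leading byte 0xC4 = 11000100 → 2-byte char #4 = C4 BA.
Offset 10: leading byte 0xE5 = 11100101 → 3-byte char #5 = E5 88 BF.
Leading byte 0xE5 = 11100101 matches 1110xxxx → 3-byte sequence.
Byte 1: 0xE5 = 11100101, payload 0101 (4 bits).
Byte 2: 0x88 = 10001000 (10xxxxxx ✓), payload 001000.
Byte 3: 0xBF = 10111111 (10xxxxxx ✓), payload 111111.
Concatenate: 0101001000111111 = 0x523F (16 bits → U+523F).

U+523F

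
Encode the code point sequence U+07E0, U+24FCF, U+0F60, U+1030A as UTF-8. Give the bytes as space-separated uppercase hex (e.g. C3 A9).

DF A0 F0 A4 BF 8F E0 BD A0 F0 90 8C 8A

U+07E0: 2-byte form → DF A0.
U+24FCF: 4-byte form → F0 A4 BF 8F.
U+0F60: 3-byte form → E0 BD A0.
U+1030A: 4-byte form → F0 90 8C 8A.
Concatenated (13 bytes): DF A0 F0 A4 BF 8F E0 BD A0 F0 90 8C 8A.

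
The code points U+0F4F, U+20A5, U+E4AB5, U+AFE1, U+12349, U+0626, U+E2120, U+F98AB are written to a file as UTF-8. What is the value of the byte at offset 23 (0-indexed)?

U+0F4F → 3-byte form E0 BD 8F at offsets 0–2.
U+20A5 → 3-byte form E2 82 A5 at offsets 3–5.
U+E4AB5 → 4-byte form F3 A4 AA B5 at offsets 6–9.
U+AFE1 → 3-byte form EA BF A1 at offsets 10–12.
U+12349 → 4-byte form F0 92 8D 89 at offsets 13–16.
U+0626 → 2-byte form D8 A6 at offsets 17–18.
U+E2120 → 4-byte form F3 A2 84 A0 at offsets 19–22.
U+F98AB → 4-byte form F3 B9 A2 AB at offsets 23–26.
Offset 23 falls in char 8's range; it's byte 1 of F3 B9 A2 AB = 0xF3.

0xF3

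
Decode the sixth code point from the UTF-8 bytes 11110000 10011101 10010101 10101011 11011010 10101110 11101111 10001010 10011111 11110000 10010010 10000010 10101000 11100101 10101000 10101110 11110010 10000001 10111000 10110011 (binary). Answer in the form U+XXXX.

U+81E33

Offset 0: leading byte 0xF0 = 11110000 → 4-byte char #1 = F0 9D 95 AB.
Offset 4: leading byte 0xDA = 11011010 → 2-byte char #2 = DA AE.
Offset 6: leading byte 0xEF = 11101111 → 3-byte char #3 = EF 8A 9F.
Offset 9: leading byte 0xF0 = 11110000 → 4-byte char #4 = F0 92 82 A8.
Offset 13: leading byte 0xE5 = 11100101 → 3-byte char #5 = E5 A8 AE.
Offset 16: leading byte 0xF2 = 11110010 → 4-byte char #6 = F2 81 B8 B3.
Leading byte 0xF2 = 11110010 matches 11110xxx → 4-byte sequence.
Byte 1: 0xF2 = 11110010, payload 010 (3 bits).
Byte 2: 0x81 = 10000001 (10xxxxxx ✓), payload 000001.
Byte 3: 0xB8 = 10111000 (10xxxxxx ✓), payload 111000.
Byte 4: 0xB3 = 10110011 (10xxxxxx ✓), payload 110011.
Concatenate: 010000001111000110011 = 0x81E33 (21 bits → U+81E33).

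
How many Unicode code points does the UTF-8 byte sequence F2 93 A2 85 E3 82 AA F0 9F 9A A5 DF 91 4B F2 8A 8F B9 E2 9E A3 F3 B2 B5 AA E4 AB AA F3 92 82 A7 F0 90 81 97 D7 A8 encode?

12

Byte at offset 0: 0xF2 = 11110010 → 4-byte char (#1). Advance 4.
Byte at offset 4: 0xE3 = 11100011 → 3-byte char (#2). Advance 3.
Byte at offset 7: 0xF0 = 11110000 → 4-byte char (#3). Advance 4.
Byte at offset 11: 0xDF = 11011111 → 2-byte char (#4). Advance 2.
Byte at offset 13: 0x4B = 01001011 → 1-byte char (#5). Advance 1.
Byte at offset 14: 0xF2 = 11110010 → 4-byte char (#6). Advance 4.
Byte at offset 18: 0xE2 = 11100010 → 3-byte char (#7). Advance 3.
Byte at offset 21: 0xF3 = 11110011 → 4-byte char (#8). Advance 4.
Byte at offset 25: 0xE4 = 11100100 → 3-byte char (#9). Advance 3.
Byte at offset 28: 0xF3 = 11110011 → 4-byte char (#10). Advance 4.
Byte at offset 32: 0xF0 = 11110000 → 4-byte char (#11). Advance 4.
Byte at offset 36: 0xD7 = 11010111 → 2-byte char (#12). Advance 2.
Reached end at offset 38 after 12 code points.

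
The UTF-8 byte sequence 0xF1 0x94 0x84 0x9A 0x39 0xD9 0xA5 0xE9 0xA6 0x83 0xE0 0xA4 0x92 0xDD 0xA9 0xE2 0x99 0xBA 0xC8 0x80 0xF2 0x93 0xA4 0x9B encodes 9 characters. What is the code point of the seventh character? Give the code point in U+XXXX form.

Offset 0: leading byte 0xF1 = 11110001 → 4-byte char #1 = F1 94 84 9A.
Offset 4: leading byte 0x39 = 00111001 → 1-byte char #2 = 39.
Offset 5: leading byte 0xD9 = 11011001 → 2-byte char #3 = D9 A5.
Offset 7: leading byte 0xE9 = 11101001 → 3-byte char #4 = E9 A6 83.
Offset 10: leading byte 0xE0 = 11100000 → 3-byte char #5 = E0 A4 92.
Offset 13: leading byte 0xDD = 11011101 → 2-byte char #6 = DD A9.
Offset 15: leading byte 0xE2 = 11100010 → 3-byte char #7 = E2 99 BA.
Leading byte 0xE2 = 11100010 matches 1110xxxx → 3-byte sequence.
Byte 1: 0xE2 = 11100010, payload 0010 (4 bits).
Byte 2: 0x99 = 10011001 (10xxxxxx ✓), payload 011001.
Byte 3: 0xBA = 10111010 (10xxxxxx ✓), payload 111010.
Concatenate: 0010011001111010 = 0x267A (16 bits → U+267A).

U+267A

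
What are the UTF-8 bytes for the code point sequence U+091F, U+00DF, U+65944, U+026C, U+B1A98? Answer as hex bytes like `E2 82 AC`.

U+091F: 3-byte form → E0 A4 9F.
U+00DF: 2-byte form → C3 9F.
U+65944: 4-byte form → F1 A5 A5 84.
U+026C: 2-byte form → C9 AC.
U+B1A98: 4-byte form → F2 B1 AA 98.
Concatenated (15 bytes): E0 A4 9F C3 9F F1 A5 A5 84 C9 AC F2 B1 AA 98.

E0 A4 9F C3 9F F1 A5 A5 84 C9 AC F2 B1 AA 98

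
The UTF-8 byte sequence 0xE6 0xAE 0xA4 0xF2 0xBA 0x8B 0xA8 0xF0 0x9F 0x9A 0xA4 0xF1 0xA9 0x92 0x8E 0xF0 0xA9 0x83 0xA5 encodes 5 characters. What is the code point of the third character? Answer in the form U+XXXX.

Offset 0: leading byte 0xE6 = 11100110 → 3-byte char #1 = E6 AE A4.
Offset 3: leading byte 0xF2 = 11110010 → 4-byte char #2 = F2 BA 8B A8.
Offset 7: leading byte 0xF0 = 11110000 → 4-byte char #3 = F0 9F 9A A4.
Leading byte 0xF0 = 11110000 matches 11110xxx → 4-byte sequence.
Byte 1: 0xF0 = 11110000, payload 000 (3 bits).
Byte 2: 0x9F = 10011111 (10xxxxxx ✓), payload 011111.
Byte 3: 0x9A = 10011010 (10xxxxxx ✓), payload 011010.
Byte 4: 0xA4 = 10100100 (10xxxxxx ✓), payload 100100.
Concatenate: 000011111011010100100 = 0x1F6A4 (21 bits → U+1F6A4).

U+1F6A4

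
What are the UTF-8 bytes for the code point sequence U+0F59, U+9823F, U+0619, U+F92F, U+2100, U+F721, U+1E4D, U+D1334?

U+0F59: 3-byte form → E0 BD 99.
U+9823F: 4-byte form → F2 98 88 BF.
U+0619: 2-byte form → D8 99.
U+F92F: 3-byte form → EF A4 AF.
U+2100: 3-byte form → E2 84 80.
U+F721: 3-byte form → EF 9C A1.
U+1E4D: 3-byte form → E1 B9 8D.
U+D1334: 4-byte form → F3 91 8C B4.
Concatenated (25 bytes): E0 BD 99 F2 98 88 BF D8 99 EF A4 AF E2 84 80 EF 9C A1 E1 B9 8D F3 91 8C B4.

E0 BD 99 F2 98 88 BF D8 99 EF A4 AF E2 84 80 EF 9C A1 E1 B9 8D F3 91 8C B4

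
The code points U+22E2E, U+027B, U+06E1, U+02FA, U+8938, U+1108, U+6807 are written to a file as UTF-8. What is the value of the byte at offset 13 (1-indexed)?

1-indexed offset 13 is 0-indexed offset 12.
U+22E2E → 4-byte form F0 A2 B8 AE at offsets 0–3.
U+027B → 2-byte form C9 BB at offsets 4–5.
U+06E1 → 2-byte form DB A1 at offsets 6–7.
U+02FA → 2-byte form CB BA at offsets 8–9.
U+8938 → 3-byte form E8 A4 B8 at offsets 10–12.
Offset 12 falls in char 5's range; it's byte 3 of E8 A4 B8 = 0xB8.

0xB8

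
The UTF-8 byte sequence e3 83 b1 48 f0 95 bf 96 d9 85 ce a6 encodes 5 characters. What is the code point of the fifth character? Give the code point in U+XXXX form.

Offset 0: leading byte 0xE3 = 11100011 → 3-byte char #1 = E3 83 B1.
Offset 3: leading byte 0x48 = 01001000 → 1-byte char #2 = 48.
Offset 4: leading byte 0xF0 = 11110000 → 4-byte char #3 = F0 95 BF 96.
Offset 8: leading byte 0xD9 = 11011001 → 2-byte char #4 = D9 85.
Offset 10: leading byte 0xCE = 11001110 → 2-byte char #5 = CE A6.
Leading byte 0xCE = 11001110 matches 110xxxxx → 2-byte sequence.
Byte 1: 0xCE = 11001110, payload 01110 (5 bits).
Byte 2: 0xA6 = 10100110 (10xxxxxx ✓), payload 100110.
Concatenate: 01110100110 = 0x3A6 (11 bits → U+03A6).

U+03A6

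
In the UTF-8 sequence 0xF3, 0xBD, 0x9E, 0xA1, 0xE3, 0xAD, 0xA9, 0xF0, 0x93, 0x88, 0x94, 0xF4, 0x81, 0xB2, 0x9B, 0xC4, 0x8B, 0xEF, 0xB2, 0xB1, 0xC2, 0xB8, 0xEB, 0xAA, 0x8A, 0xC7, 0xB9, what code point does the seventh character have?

Offset 0: leading byte 0xF3 = 11110011 → 4-byte char #1 = F3 BD 9E A1.
Offset 4: leading byte 0xE3 = 11100011 → 3-byte char #2 = E3 AD A9.
Offset 7: leading byte 0xF0 = 11110000 → 4-byte char #3 = F0 93 88 94.
Offset 11: leading byte 0xF4 = 11110100 → 4-byte char #4 = F4 81 B2 9B.
Offset 15: leading byte 0xC4 = 11000100 → 2-byte char #5 = C4 8B.
Offset 17: leading byte 0xEF = 11101111 → 3-byte char #6 = EF B2 B1.
Offset 20: leading byte 0xC2 = 11000010 → 2-byte char #7 = C2 B8.
Leading byte 0xC2 = 11000010 matches 110xxxxx → 2-byte sequence.
Byte 1: 0xC2 = 11000010, payload 00010 (5 bits).
Byte 2: 0xB8 = 10111000 (10xxxxxx ✓), payload 111000.
Concatenate: 00010111000 = 0xB8 (11 bits → U+00B8).

U+00B8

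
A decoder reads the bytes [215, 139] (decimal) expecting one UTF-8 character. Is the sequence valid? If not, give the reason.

Leading byte 0xD7 = 11010111 → 2-byte form.
Continuation bytes 0x8B=10001011 all match 10xxxxxx.
Decoded value 0x5CB is ≥ 0x80 (shortest form) and not a surrogate.

valid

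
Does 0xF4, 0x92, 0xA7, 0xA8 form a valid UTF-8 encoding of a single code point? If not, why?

invalid (encodes a value above U+10FFFF)

Leading byte 0xF4 = 11110100 → 4-byte form.
Payload = 0x1129E8, which exceeds U+10FFFF, the maximum Unicode code point. (Leading bytes F5–FF, or F4 followed by ≥ 0x90, are invalid.)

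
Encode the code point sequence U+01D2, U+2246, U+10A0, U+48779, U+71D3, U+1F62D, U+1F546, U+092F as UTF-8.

C7 92 E2 89 86 E1 82 A0 F1 88 9D B9 E7 87 93 F0 9F 98 AD F0 9F 95 86 E0 A4 AF

U+01D2: 2-byte form → C7 92.
U+2246: 3-byte form → E2 89 86.
U+10A0: 3-byte form → E1 82 A0.
U+48779: 4-byte form → F1 88 9D B9.
U+71D3: 3-byte form → E7 87 93.
U+1F62D: 4-byte form → F0 9F 98 AD.
U+1F546: 4-byte form → F0 9F 95 86.
U+092F: 3-byte form → E0 A4 AF.
Concatenated (26 bytes): C7 92 E2 89 86 E1 82 A0 F1 88 9D B9 E7 87 93 F0 9F 98 AD F0 9F 95 86 E0 A4 AF.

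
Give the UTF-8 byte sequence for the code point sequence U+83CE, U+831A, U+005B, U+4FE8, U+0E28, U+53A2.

U+83CE: 3-byte form → E8 8F 8E.
U+831A: 3-byte form → E8 8C 9A.
U+005B: 1-byte form → 5B.
U+4FE8: 3-byte form → E4 BF A8.
U+0E28: 3-byte form → E0 B8 A8.
U+53A2: 3-byte form → E5 8E A2.
Concatenated (16 bytes): E8 8F 8E E8 8C 9A 5B E4 BF A8 E0 B8 A8 E5 8E A2.

E8 8F 8E E8 8C 9A 5B E4 BF A8 E0 B8 A8 E5 8E A2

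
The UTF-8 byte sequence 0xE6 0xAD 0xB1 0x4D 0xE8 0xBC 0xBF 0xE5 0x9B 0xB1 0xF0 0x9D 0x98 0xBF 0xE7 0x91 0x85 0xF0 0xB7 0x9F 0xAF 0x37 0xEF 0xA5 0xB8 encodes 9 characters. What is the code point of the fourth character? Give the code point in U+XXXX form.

Offset 0: leading byte 0xE6 = 11100110 → 3-byte char #1 = E6 AD B1.
Offset 3: leading byte 0x4D = 01001101 → 1-byte char #2 = 4D.
Offset 4: leading byte 0xE8 = 11101000 → 3-byte char #3 = E8 BC BF.
Offset 7: leading byte 0xE5 = 11100101 → 3-byte char #4 = E5 9B B1.
Leading byte 0xE5 = 11100101 matches 1110xxxx → 3-byte sequence.
Byte 1: 0xE5 = 11100101, payload 0101 (4 bits).
Byte 2: 0x9B = 10011011 (10xxxxxx ✓), payload 011011.
Byte 3: 0xB1 = 10110001 (10xxxxxx ✓), payload 110001.
Concatenate: 0101011011110001 = 0x56F1 (16 bits → U+56F1).

U+56F1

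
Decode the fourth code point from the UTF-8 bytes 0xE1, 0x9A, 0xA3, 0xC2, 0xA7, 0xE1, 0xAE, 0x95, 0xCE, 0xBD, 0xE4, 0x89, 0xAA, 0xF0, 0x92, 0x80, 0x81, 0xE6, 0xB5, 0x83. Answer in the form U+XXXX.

Offset 0: leading byte 0xE1 = 11100001 → 3-byte char #1 = E1 9A A3.
Offset 3: leading byte 0xC2 = 11000010 → 2-byte char #2 = C2 A7.
Offset 5: leading byte 0xE1 = 11100001 → 3-byte char #3 = E1 AE 95.
Offset 8: leading byte 0xCE = 11001110 → 2-byte char #4 = CE BD.
Leading byte 0xCE = 11001110 matches 110xxxxx → 2-byte sequence.
Byte 1: 0xCE = 11001110, payload 01110 (5 bits).
Byte 2: 0xBD = 10111101 (10xxxxxx ✓), payload 111101.
Concatenate: 01110111101 = 0x3BD (11 bits → U+03BD).

U+03BD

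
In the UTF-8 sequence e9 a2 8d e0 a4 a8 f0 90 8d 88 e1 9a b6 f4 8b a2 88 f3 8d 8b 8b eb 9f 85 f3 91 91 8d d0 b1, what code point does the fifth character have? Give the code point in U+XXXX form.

U+10B888

Offset 0: leading byte 0xE9 = 11101001 → 3-byte char #1 = E9 A2 8D.
Offset 3: leading byte 0xE0 = 11100000 → 3-byte char #2 = E0 A4 A8.
Offset 6: leading byte 0xF0 = 11110000 → 4-byte char #3 = F0 90 8D 88.
Offset 10: leading byte 0xE1 = 11100001 → 3-byte char #4 = E1 9A B6.
Offset 13: leading byte 0xF4 = 11110100 → 4-byte char #5 = F4 8B A2 88.
Leading byte 0xF4 = 11110100 matches 11110xxx → 4-byte sequence.
Byte 1: 0xF4 = 11110100, payload 100 (3 bits).
Byte 2: 0x8B = 10001011 (10xxxxxx ✓), payload 001011.
Byte 3: 0xA2 = 10100010 (10xxxxxx ✓), payload 100010.
Byte 4: 0x88 = 10001000 (10xxxxxx ✓), payload 001000.
Concatenate: 100001011100010001000 = 0x10B888 (21 bits → U+10B888).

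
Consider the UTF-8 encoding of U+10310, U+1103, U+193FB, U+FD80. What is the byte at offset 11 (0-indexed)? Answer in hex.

0xEF

U+10310 → 4-byte form F0 90 8C 90 at offsets 0–3.
U+1103 → 3-byte form E1 84 83 at offsets 4–6.
U+193FB → 4-byte form F0 99 8F BB at offsets 7–10.
U+FD80 → 3-byte form EF B6 80 at offsets 11–13.
Offset 11 falls in char 4's range; it's byte 1 of EF B6 80 = 0xEF.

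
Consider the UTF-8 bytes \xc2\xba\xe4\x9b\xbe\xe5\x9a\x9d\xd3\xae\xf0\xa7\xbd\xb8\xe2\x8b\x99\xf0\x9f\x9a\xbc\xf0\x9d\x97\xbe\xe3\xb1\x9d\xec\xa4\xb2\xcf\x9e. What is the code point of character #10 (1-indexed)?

U+C932

Offset 0: leading byte 0xC2 = 11000010 → 2-byte char #1 = C2 BA.
Offset 2: leading byte 0xE4 = 11100100 → 3-byte char #2 = E4 9B BE.
Offset 5: leading byte 0xE5 = 11100101 → 3-byte char #3 = E5 9A 9D.
Offset 8: leading byte 0xD3 = 11010011 → 2-byte char #4 = D3 AE.
Offset 10: leading byte 0xF0 = 11110000 → 4-byte char #5 = F0 A7 BD B8.
Offset 14: leading byte 0xE2 = 11100010 → 3-byte char #6 = E2 8B 99.
Offset 17: leading byte 0xF0 = 11110000 → 4-byte char #7 = F0 9F 9A BC.
Offset 21: leading byte 0xF0 = 11110000 → 4-byte char #8 = F0 9D 97 BE.
Offset 25: leading byte 0xE3 = 11100011 → 3-byte char #9 = E3 B1 9D.
Offset 28: leading byte 0xEC = 11101100 → 3-byte char #10 = EC A4 B2.
Leading byte 0xEC = 11101100 matches 1110xxxx → 3-byte sequence.
Byte 1: 0xEC = 11101100, payload 1100 (4 bits).
Byte 2: 0xA4 = 10100100 (10xxxxxx ✓), payload 100100.
Byte 3: 0xB2 = 10110010 (10xxxxxx ✓), payload 110010.
Concatenate: 1100100100110010 = 0xC932 (16 bits → U+C932).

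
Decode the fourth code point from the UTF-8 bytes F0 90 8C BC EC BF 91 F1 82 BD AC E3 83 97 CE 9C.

Offset 0: leading byte 0xF0 = 11110000 → 4-byte char #1 = F0 90 8C BC.
Offset 4: leading byte 0xEC = 11101100 → 3-byte char #2 = EC BF 91.
Offset 7: leading byte 0xF1 = 11110001 → 4-byte char #3 = F1 82 BD AC.
Offset 11: leading byte 0xE3 = 11100011 → 3-byte char #4 = E3 83 97.
Leading byte 0xE3 = 11100011 matches 1110xxxx → 3-byte sequence.
Byte 1: 0xE3 = 11100011, payload 0011 (4 bits).
Byte 2: 0x83 = 10000011 (10xxxxxx ✓), payload 000011.
Byte 3: 0x97 = 10010111 (10xxxxxx ✓), payload 010111.
Concatenate: 0011000011010111 = 0x30D7 (16 bits → U+30D7).

U+30D7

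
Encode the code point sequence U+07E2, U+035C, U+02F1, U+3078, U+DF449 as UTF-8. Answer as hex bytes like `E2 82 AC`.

DF A2 CD 9C CB B1 E3 81 B8 F3 9F 91 89

U+07E2: 2-byte form → DF A2.
U+035C: 2-byte form → CD 9C.
U+02F1: 2-byte form → CB B1.
U+3078: 3-byte form → E3 81 B8.
U+DF449: 4-byte form → F3 9F 91 89.
Concatenated (13 bytes): DF A2 CD 9C CB B1 E3 81 B8 F3 9F 91 89.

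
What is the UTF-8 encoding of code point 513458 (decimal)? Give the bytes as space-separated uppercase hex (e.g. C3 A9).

F1 BD 96 B2

U+7D5B2 = 0x7D5B2 = 513458 decimal. In range U+10000–U+10FFFF → 4-byte form: 11110xxx 10xxxxxx 10xxxxxx 10xxxxxx.
Binary (21 bits): 001111101010110110010.
Split 3+6+6+6: 001 | 111101 | 010110 | 110010.
Byte 1: 11110001 = 0xF1.
Byte 2: 10111101 = 0xBD.
Byte 3: 10010110 = 0x96.
Byte 4: 10110010 = 0xB2.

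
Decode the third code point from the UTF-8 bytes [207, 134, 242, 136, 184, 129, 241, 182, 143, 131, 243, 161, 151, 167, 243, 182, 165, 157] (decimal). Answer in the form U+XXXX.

Offset 0: leading byte 0xCF = 11001111 → 2-byte char #1 = CF 86.
Offset 2: leading byte 0xF2 = 11110010 → 4-byte char #2 = F2 88 B8 81.
Offset 6: leading byte 0xF1 = 11110001 → 4-byte char #3 = F1 B6 8F 83.
Leading byte 0xF1 = 11110001 matches 11110xxx → 4-byte sequence.
Byte 1: 0xF1 = 11110001, payload 001 (3 bits).
Byte 2: 0xB6 = 10110110 (10xxxxxx ✓), payload 110110.
Byte 3: 0x8F = 10001111 (10xxxxxx ✓), payload 001111.
Byte 4: 0x83 = 10000011 (10xxxxxx ✓), payload 000011.
Concatenate: 001110110001111000011 = 0x763C3 (21 bits → U+763C3).

U+763C3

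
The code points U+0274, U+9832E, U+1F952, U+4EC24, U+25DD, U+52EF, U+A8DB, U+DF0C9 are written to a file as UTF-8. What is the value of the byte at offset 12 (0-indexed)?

0xB0

U+0274 → 2-byte form C9 B4 at offsets 0–1.
U+9832E → 4-byte form F2 98 8C AE at offsets 2–5.
U+1F952 → 4-byte form F0 9F A5 92 at offsets 6–9.
U+4EC24 → 4-byte form F1 8E B0 A4 at offsets 10–13.
Offset 12 falls in char 4's range; it's byte 3 of F1 8E B0 A4 = 0xB0.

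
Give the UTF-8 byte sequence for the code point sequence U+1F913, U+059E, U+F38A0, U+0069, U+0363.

F0 9F A4 93 D6 9E F3 B3 A2 A0 69 CD A3

U+1F913: 4-byte form → F0 9F A4 93.
U+059E: 2-byte form → D6 9E.
U+F38A0: 4-byte form → F3 B3 A2 A0.
U+0069: 1-byte form → 69.
U+0363: 2-byte form → CD A3.
Concatenated (13 bytes): F0 9F A4 93 D6 9E F3 B3 A2 A0 69 CD A3.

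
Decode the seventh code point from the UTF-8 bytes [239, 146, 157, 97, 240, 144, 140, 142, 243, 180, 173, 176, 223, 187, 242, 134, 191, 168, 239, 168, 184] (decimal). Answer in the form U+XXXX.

U+FA38

Offset 0: leading byte 0xEF = 11101111 → 3-byte char #1 = EF 92 9D.
Offset 3: leading byte 0x61 = 01100001 → 1-byte char #2 = 61.
Offset 4: leading byte 0xF0 = 11110000 → 4-byte char #3 = F0 90 8C 8E.
Offset 8: leading byte 0xF3 = 11110011 → 4-byte char #4 = F3 B4 AD B0.
Offset 12: leading byte 0xDF = 11011111 → 2-byte char #5 = DF BB.
Offset 14: leading byte 0xF2 = 11110010 → 4-byte char #6 = F2 86 BF A8.
Offset 18: leading byte 0xEF = 11101111 → 3-byte char #7 = EF A8 B8.
Leading byte 0xEF = 11101111 matches 1110xxxx → 3-byte sequence.
Byte 1: 0xEF = 11101111, payload 1111 (4 bits).
Byte 2: 0xA8 = 10101000 (10xxxxxx ✓), payload 101000.
Byte 3: 0xB8 = 10111000 (10xxxxxx ✓), payload 111000.
Concatenate: 1111101000111000 = 0xFA38 (16 bits → U+FA38).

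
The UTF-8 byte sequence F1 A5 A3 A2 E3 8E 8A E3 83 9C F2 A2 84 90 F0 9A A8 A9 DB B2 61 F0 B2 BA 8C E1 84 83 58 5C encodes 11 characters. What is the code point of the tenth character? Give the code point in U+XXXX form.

Offset 0: leading byte 0xF1 = 11110001 → 4-byte char #1 = F1 A5 A3 A2.
Offset 4: leading byte 0xE3 = 11100011 → 3-byte char #2 = E3 8E 8A.
Offset 7: leading byte 0xE3 = 11100011 → 3-byte char #3 = E3 83 9C.
Offset 10: leading byte 0xF2 = 11110010 → 4-byte char #4 = F2 A2 84 90.
Offset 14: leading byte 0xF0 = 11110000 → 4-byte char #5 = F0 9A A8 A9.
Offset 18: leading byte 0xDB = 11011011 → 2-byte char #6 = DB B2.
Offset 20: leading byte 0x61 = 01100001 → 1-byte char #7 = 61.
Offset 21: leading byte 0xF0 = 11110000 → 4-byte char #8 = F0 B2 BA 8C.
Offset 25: leading byte 0xE1 = 11100001 → 3-byte char #9 = E1 84 83.
Offset 28: leading byte 0x58 = 01011000 → 1-byte char #10 = 58.
Leading byte 0x58 = 01011000 matches 0xxxxxxx → 1-byte sequence.
Byte 1: 0x58 = 01011000, payload 1011000 (7 bits).
Concatenate: 1011000 = 0x58 (7 bits → U+0058).

U+0058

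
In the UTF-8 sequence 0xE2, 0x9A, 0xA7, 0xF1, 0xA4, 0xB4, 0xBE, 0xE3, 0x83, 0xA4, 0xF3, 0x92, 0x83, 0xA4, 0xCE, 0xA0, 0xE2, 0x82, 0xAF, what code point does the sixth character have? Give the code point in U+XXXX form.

Offset 0: leading byte 0xE2 = 11100010 → 3-byte char #1 = E2 9A A7.
Offset 3: leading byte 0xF1 = 11110001 → 4-byte char #2 = F1 A4 B4 BE.
Offset 7: leading byte 0xE3 = 11100011 → 3-byte char #3 = E3 83 A4.
Offset 10: leading byte 0xF3 = 11110011 → 4-byte char #4 = F3 92 83 A4.
Offset 14: leading byte 0xCE = 11001110 → 2-byte char #5 = CE A0.
Offset 16: leading byte 0xE2 = 11100010 → 3-byte char #6 = E2 82 AF.
Leading byte 0xE2 = 11100010 matches 1110xxxx → 3-byte sequence.
Byte 1: 0xE2 = 11100010, payload 0010 (4 bits).
Byte 2: 0x82 = 10000010 (10xxxxxx ✓), payload 000010.
Byte 3: 0xAF = 10101111 (10xxxxxx ✓), payload 101111.
Concatenate: 0010000010101111 = 0x20AF (16 bits → U+20AF).

U+20AF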